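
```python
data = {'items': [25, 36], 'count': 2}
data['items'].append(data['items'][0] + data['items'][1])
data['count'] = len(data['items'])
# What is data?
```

After line 1: data = {'items': [25, 36], 'count': 2}
After line 2 (append 25 + 36 = 61): data = {'items': [25, 36, 61], 'count': 2}
After line 3 (count = len(items) = 3): data = {'items': [25, 36, 61], 'count': 3}

{'items': [25, 36, 61], 'count': 3}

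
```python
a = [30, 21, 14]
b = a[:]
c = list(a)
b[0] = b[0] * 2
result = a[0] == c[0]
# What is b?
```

After line 1: a = [30, 21, 14]
After line 2 (b = a[:], copy): a = [30, 21, 14], b = [30, 21, 14]
After line 3 (c = list(a) is a copy, new object): c = [30, 21, 14]
After line 4 (b[0] = 30 * 2 = 60; only b mutates (copy)): a = [30, 21, 14], b = [60, 21, 14], c = [30, 21, 14]
After line 5 (a[0] = 30, c[0] = 30; result = True)

[60, 21, 14]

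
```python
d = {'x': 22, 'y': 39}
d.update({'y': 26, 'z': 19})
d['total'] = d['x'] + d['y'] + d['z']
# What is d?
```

After line 1: d = {'x': 22, 'y': 39}
After line 2 (y overwritten, z added): d = {'x': 22, 'y': 26, 'z': 19}
After line 3 (total = 22 + 26 + 19 = 67): d = {'x': 22, 'y': 26, 'z': 19, 'total': 67}

{'x': 22, 'y': 26, 'z': 19, 'total': 67}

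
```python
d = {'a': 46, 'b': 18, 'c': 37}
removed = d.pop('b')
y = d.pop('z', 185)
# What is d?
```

After line 1: d = {'a': 46, 'b': 18, 'c': 37}
After line 2 (pop 'b' returns 18): d = {'a': 46, 'c': 37}, removed = 18
After line 3 (pop 'z' missing, returns default 185): d = {'a': 46, 'c': 37}, y = 185

{'a': 46, 'c': 37}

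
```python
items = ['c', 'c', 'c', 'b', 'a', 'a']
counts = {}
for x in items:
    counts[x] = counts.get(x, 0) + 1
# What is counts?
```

Initial: counts = {}, items = ['c', 'c', 'c', 'b', 'a', 'a']
See 'c': counts = {'c': 1}
See 'c': counts = {'c': 2}
See 'c': counts = {'c': 3}
See 'b': counts = {'c': 3, 'b': 1}
See 'a': counts = {'c': 3, 'b': 1, 'a': 1}
See 'a': counts = {'c': 3, 'b': 1, 'a': 2}

{'c': 3, 'b': 1, 'a': 2}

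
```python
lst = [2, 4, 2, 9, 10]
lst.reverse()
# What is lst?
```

[10, 9, 2, 4, 2]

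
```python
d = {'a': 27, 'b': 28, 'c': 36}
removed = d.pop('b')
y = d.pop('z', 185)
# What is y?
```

After line 1: d = {'a': 27, 'b': 28, 'c': 36}
After line 2 (pop 'b' returns 28): d = {'a': 27, 'c': 36}, removed = 28
After line 3 (pop 'z' missing, returns default 185): d = {'a': 27, 'c': 36}, y = 185

185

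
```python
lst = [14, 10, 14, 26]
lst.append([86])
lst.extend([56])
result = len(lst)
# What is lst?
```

After line 1: lst = [14, 10, 14, 26]
After line 2 (append adds [86] as single element): lst = [14, 10, 14, 26, [86]]
After line 3 (extend unpacks [56], adds 56): lst = [14, 10, 14, 26, [86], 56]
After line 4: result = len(lst) = 6

[14, 10, 14, 26, [86], 56]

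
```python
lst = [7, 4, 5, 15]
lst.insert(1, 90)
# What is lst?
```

[7, 90, 4, 5, 15]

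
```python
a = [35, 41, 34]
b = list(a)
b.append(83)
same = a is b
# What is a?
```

After line 1: a = [35, 41, 34]
After line 2 (b = list(a) is a shallow copy, new object): a = [35, 41, 34], b = [35, 41, 34]
After line 3 (append only mutates b): a = [35, 41, 34], b = [35, 41, 34, 83]
After line 4 (same = a is b; different objects -> False): same = False

[35, 41, 34]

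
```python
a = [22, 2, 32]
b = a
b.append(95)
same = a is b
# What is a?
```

After line 1: a = [22, 2, 32]
After line 2 (b = a is an alias, same object): a = [22, 2, 32], b = [22, 2, 32]
After line 3 (b.append mutates the shared list): a = [22, 2, 32, 95], b = [22, 2, 32, 95]
After line 4 (same = a is b; same object -> True): same = True

[22, 2, 32, 95]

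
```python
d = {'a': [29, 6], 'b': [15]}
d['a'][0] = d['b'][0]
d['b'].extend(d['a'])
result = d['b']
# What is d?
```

After line 1: d = {'a': [29, 6], 'b': [15]}
After line 2 (a[0] = b[0] = 15): d = {'a': [15, 6], 'b': [15]}
After line 3 (b.extend(a) appends [15, 6]): d = {'a': [15, 6], 'b': [15, 15, 6]}
After line 4: result = d['b'] = [15, 15, 6]

{'a': [15, 6], 'b': [15, 15, 6]}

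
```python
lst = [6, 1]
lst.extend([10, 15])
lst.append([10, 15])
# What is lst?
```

After line 1: lst = [6, 1]
After line 2 (extend unpacks [10, 15]): lst = [6, 1, 10, 15]
After line 3 (append adds [10, 15] as single element): lst = [6, 1, 10, 15, [10, 15]]

[6, 1, 10, 15, [10, 15]]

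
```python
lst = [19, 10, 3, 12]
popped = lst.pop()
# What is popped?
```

12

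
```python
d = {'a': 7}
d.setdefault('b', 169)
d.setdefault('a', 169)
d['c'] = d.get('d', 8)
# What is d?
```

After line 1: d = {'a': 7}
After line 2 (setdefault adds 'b'=169): d = {'a': 7, 'b': 169}
After line 3 (setdefault 'a' no-op, already exists): d = {'a': 7, 'b': 169}
After line 4 (get('d', 8) returns default since 'd' not in d): d = {'a': 7, 'b': 169, 'c': 8}

{'a': 7, 'b': 169, 'c': 8}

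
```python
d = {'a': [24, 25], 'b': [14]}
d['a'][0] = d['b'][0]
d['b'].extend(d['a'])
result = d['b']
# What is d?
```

After line 1: d = {'a': [24, 25], 'b': [14]}
After line 2 (a[0] = b[0] = 14): d = {'a': [14, 25], 'b': [14]}
After line 3 (b.extend(a) appends [14, 25]): d = {'a': [14, 25], 'b': [14, 14, 25]}
After line 4: result = d['b'] = [14, 14, 25]

{'a': [14, 25], 'b': [14, 14, 25]}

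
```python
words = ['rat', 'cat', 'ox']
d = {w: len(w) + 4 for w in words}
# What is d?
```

{'rat': 7, 'cat': 7, 'ox': 6}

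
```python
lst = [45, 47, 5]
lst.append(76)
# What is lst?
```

[45, 47, 5, 76]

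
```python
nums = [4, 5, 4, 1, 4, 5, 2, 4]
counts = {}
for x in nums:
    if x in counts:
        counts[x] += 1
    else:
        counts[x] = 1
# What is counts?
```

Initial: counts = {}, nums = [4, 5, 4, 1, 4, 5, 2, 4]
See 4: counts = {4: 1}
See 5: counts = {4: 1, 5: 1}
See 4: counts = {4: 2, 5: 1}
See 1: counts = {4: 2, 5: 1, 1: 1}
See 4: counts = {4: 3, 5: 1, 1: 1}
See 5: counts = {4: 3, 5: 2, 1: 1}
See 2: counts = {4: 3, 5: 2, 1: 1, 2: 1}
See 4: counts = {4: 4, 5: 2, 1: 1, 2: 1}

{4: 4, 5: 2, 1: 1, 2: 1}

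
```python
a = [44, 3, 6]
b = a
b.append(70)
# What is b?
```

After line 1: a = [44, 3, 6]
After line 2 (b = a is an alias, same object): a = [44, 3, 6], b = [44, 3, 6]
After line 3 (b.append mutates the shared list): a = [44, 3, 6, 70], b = [44, 3, 6, 70]

[44, 3, 6, 70]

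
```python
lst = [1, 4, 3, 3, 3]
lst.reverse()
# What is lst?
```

[3, 3, 3, 4, 1]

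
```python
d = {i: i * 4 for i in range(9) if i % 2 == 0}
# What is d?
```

{0: 0, 2: 8, 4: 16, 6: 24, 8: 32}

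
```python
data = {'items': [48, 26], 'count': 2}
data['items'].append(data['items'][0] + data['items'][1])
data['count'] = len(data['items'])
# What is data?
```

After line 1: data = {'items': [48, 26], 'count': 2}
After line 2 (append 48 + 26 = 74): data = {'items': [48, 26, 74], 'count': 2}
After line 3 (count = len(items) = 3): data = {'items': [48, 26, 74], 'count': 3}

{'items': [48, 26, 74], 'count': 3}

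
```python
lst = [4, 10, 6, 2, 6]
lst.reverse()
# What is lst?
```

[6, 2, 6, 10, 4]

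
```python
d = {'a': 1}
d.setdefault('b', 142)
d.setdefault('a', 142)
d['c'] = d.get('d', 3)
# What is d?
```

After line 1: d = {'a': 1}
After line 2 (setdefault adds 'b'=142): d = {'a': 1, 'b': 142}
After line 3 (setdefault 'a' no-op, already exists): d = {'a': 1, 'b': 142}
After line 4 (get('d', 3) returns default since 'd' not in d): d = {'a': 1, 'b': 142, 'c': 3}

{'a': 1, 'b': 142, 'c': 3}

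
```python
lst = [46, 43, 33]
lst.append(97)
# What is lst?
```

[46, 43, 33, 97]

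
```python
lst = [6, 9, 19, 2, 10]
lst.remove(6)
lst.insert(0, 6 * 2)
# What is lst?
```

After line 1: lst = [6, 9, 19, 2, 10]
After line 2 (remove first 6): lst = [9, 19, 2, 10]
After line 3 (insert 12 at index 0): lst = [12, 9, 19, 2, 10]

[12, 9, 19, 2, 10]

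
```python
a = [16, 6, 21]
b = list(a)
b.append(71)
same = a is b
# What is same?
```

After line 1: a = [16, 6, 21]
After line 2 (b = list(a) is a shallow copy, new object): a = [16, 6, 21], b = [16, 6, 21]
After line 3 (append only mutates b): a = [16, 6, 21], b = [16, 6, 21, 71]
After line 4 (same = a is b; different objects -> False): same = False

False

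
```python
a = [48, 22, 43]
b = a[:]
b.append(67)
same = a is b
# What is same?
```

After line 1: a = [48, 22, 43]
After line 2 (b = a[:] is a shallow copy, new object): a = [48, 22, 43], b = [48, 22, 43]
After line 3 (append only mutates b): a = [48, 22, 43], b = [48, 22, 43, 67]
After line 4 (same = a is b; different objects -> False): same = False

False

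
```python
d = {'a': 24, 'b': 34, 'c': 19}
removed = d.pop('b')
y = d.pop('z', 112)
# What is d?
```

After line 1: d = {'a': 24, 'b': 34, 'c': 19}
After line 2 (pop 'b' returns 34): d = {'a': 24, 'c': 19}, removed = 34
After line 3 (pop 'z' missing, returns default 112): d = {'a': 24, 'c': 19}, y = 112

{'a': 24, 'c': 19}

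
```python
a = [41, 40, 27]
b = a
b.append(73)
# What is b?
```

After line 1: a = [41, 40, 27]
After line 2 (b = a is an alias, same object): a = [41, 40, 27], b = [41, 40, 27]
After line 3 (b.append mutates the shared list): a = [41, 40, 27, 73], b = [41, 40, 27, 73]

[41, 40, 27, 73]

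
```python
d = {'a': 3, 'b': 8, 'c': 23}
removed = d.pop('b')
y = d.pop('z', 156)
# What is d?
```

After line 1: d = {'a': 3, 'b': 8, 'c': 23}
After line 2 (pop 'b' returns 8): d = {'a': 3, 'c': 23}, removed = 8
After line 3 (pop 'z' missing, returns default 156): d = {'a': 3, 'c': 23}, y = 156

{'a': 3, 'c': 23}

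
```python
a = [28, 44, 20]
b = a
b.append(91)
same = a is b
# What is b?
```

After line 1: a = [28, 44, 20]
After line 2 (b = a is an alias, same object): a = [28, 44, 20], b = [28, 44, 20]
After line 3 (b.append mutates the shared list): a = [28, 44, 20, 91], b = [28, 44, 20, 91]
After line 4 (same = a is b; same object -> True): same = True

[28, 44, 20, 91]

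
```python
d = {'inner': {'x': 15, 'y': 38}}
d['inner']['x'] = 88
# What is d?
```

After line 1: d = {'inner': {'x': 15, 'y': 38}}
After line 2 (inner x overwritten): d = {'inner': {'x': 88, 'y': 38}}

{'inner': {'x': 88, 'y': 38}}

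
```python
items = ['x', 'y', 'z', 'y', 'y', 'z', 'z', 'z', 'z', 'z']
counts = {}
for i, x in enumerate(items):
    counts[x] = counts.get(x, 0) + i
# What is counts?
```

Initial: counts = {}, items = ['x', 'y', 'z', 'y', 'y', 'z', 'z', 'z', 'z', 'z']
i=0, x='x': counts = {'x': 0}
i=1, x='y': counts = {'x': 0, 'y': 1}
i=2, x='z': counts = {'x': 0, 'y': 1, 'z': 2}
i=3, x='y': counts = {'x': 0, 'y': 4, 'z': 2}
i=4, x='y': counts = {'x': 0, 'y': 8, 'z': 2}
i=5, x='z': counts = {'x': 0, 'y': 8, 'z': 7}
i=6, x='z': counts = {'x': 0, 'y': 8, 'z': 13}
i=7, x='z': counts = {'x': 0, 'y': 8, 'z': 20}
i=8, x='z': counts = {'x': 0, 'y': 8, 'z': 28}
i=9, x='z': counts = {'x': 0, 'y': 8, 'z': 37}

{'x': 0, 'y': 8, 'z': 37}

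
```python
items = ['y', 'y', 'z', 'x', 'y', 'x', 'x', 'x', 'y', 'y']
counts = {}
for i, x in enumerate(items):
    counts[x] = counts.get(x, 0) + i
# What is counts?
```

Initial: counts = {}, items = ['y', 'y', 'z', 'x', 'y', 'x', 'x', 'x', 'y', 'y']
i=0, x='y': counts = {'y': 0}
i=1, x='y': counts = {'y': 1}
i=2, x='z': counts = {'y': 1, 'z': 2}
i=3, x='x': counts = {'y': 1, 'z': 2, 'x': 3}
i=4, x='y': counts = {'y': 5, 'z': 2, 'x': 3}
i=5, x='x': counts = {'y': 5, 'z': 2, 'x': 8}
i=6, x='x': counts = {'y': 5, 'z': 2, 'x': 14}
i=7, x='x': counts = {'y': 5, 'z': 2, 'x': 21}
i=8, x='y': counts = {'y': 13, 'z': 2, 'x': 21}
i=9, x='y': counts = {'y': 22, 'z': 2, 'x': 21}

{'y': 22, 'z': 2, 'x': 21}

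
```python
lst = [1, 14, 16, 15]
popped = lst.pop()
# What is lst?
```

[1, 14, 16]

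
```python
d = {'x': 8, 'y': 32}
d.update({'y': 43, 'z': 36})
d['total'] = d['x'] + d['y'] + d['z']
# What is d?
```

After line 1: d = {'x': 8, 'y': 32}
After line 2 (y overwritten, z added): d = {'x': 8, 'y': 43, 'z': 36}
After line 3 (total = 8 + 43 + 36 = 87): d = {'x': 8, 'y': 43, 'z': 36, 'total': 87}

{'x': 8, 'y': 43, 'z': 36, 'total': 87}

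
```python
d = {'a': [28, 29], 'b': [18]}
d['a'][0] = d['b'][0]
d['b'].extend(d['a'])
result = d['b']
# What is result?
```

After line 1: d = {'a': [28, 29], 'b': [18]}
After line 2 (a[0] = b[0] = 18): d = {'a': [18, 29], 'b': [18]}
After line 3 (b.extend(a) appends [18, 29]): d = {'a': [18, 29], 'b': [18, 18, 29]}
After line 4: result = d['b'] = [18, 18, 29]

[18, 18, 29]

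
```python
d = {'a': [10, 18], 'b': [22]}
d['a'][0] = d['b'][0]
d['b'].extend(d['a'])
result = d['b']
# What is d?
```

After line 1: d = {'a': [10, 18], 'b': [22]}
After line 2 (a[0] = b[0] = 22): d = {'a': [22, 18], 'b': [22]}
After line 3 (b.extend(a) appends [22, 18]): d = {'a': [22, 18], 'b': [22, 22, 18]}
After line 4: result = d['b'] = [22, 22, 18]

{'a': [22, 18], 'b': [22, 22, 18]}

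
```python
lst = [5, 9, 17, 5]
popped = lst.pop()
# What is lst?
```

[5, 9, 17]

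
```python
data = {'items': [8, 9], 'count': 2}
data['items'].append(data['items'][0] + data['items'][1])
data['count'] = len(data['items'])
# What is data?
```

After line 1: data = {'items': [8, 9], 'count': 2}
After line 2 (append 8 + 9 = 17): data = {'items': [8, 9, 17], 'count': 2}
After line 3 (count = len(items) = 3): data = {'items': [8, 9, 17], 'count': 3}

{'items': [8, 9, 17], 'count': 3}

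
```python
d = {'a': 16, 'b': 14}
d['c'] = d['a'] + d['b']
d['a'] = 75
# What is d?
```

After line 1: d = {'a': 16, 'b': 14}
After line 2 (d['c'] = 16 + 14): d = {'a': 16, 'b': 14, 'c': 30}
After line 3: d = {'a': 75, 'b': 14, 'c': 30}

{'a': 75, 'b': 14, 'c': 30}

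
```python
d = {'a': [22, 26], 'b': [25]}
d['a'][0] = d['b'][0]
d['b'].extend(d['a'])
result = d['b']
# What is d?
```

After line 1: d = {'a': [22, 26], 'b': [25]}
After line 2 (a[0] = b[0] = 25): d = {'a': [25, 26], 'b': [25]}
After line 3 (b.extend(a) appends [25, 26]): d = {'a': [25, 26], 'b': [25, 25, 26]}
After line 4: result = d['b'] = [25, 25, 26]

{'a': [25, 26], 'b': [25, 25, 26]}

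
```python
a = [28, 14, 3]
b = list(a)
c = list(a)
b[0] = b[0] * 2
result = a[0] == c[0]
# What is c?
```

After line 1: a = [28, 14, 3]
After line 2 (b = list(a), copy): a = [28, 14, 3], b = [28, 14, 3]
After line 3 (c = list(a) is a copy, new object): c = [28, 14, 3]
After line 4 (b[0] = 28 * 2 = 56; only b mutates (copy)): a = [28, 14, 3], b = [56, 14, 3], c = [28, 14, 3]
After line 5 (a[0] = 28, c[0] = 28; result = True)

[28, 14, 3]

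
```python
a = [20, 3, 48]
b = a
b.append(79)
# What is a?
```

After line 1: a = [20, 3, 48]
After line 2 (b = a is an alias, same object): a = [20, 3, 48], b = [20, 3, 48]
After line 3 (b.append mutates the shared list): a = [20, 3, 48, 79], b = [20, 3, 48, 79]

[20, 3, 48, 79]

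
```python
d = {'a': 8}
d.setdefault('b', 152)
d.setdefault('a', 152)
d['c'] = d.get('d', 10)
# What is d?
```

After line 1: d = {'a': 8}
After line 2 (setdefault adds 'b'=152): d = {'a': 8, 'b': 152}
After line 3 (setdefault 'a' no-op, already exists): d = {'a': 8, 'b': 152}
After line 4 (get('d', 10) returns default since 'd' not in d): d = {'a': 8, 'b': 152, 'c': 10}

{'a': 8, 'b': 152, 'c': 10}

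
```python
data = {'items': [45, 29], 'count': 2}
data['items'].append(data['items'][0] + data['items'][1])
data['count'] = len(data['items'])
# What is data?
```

After line 1: data = {'items': [45, 29], 'count': 2}
After line 2 (append 45 + 29 = 74): data = {'items': [45, 29, 74], 'count': 2}
After line 3 (count = len(items) = 3): data = {'items': [45, 29, 74], 'count': 3}

{'items': [45, 29, 74], 'count': 3}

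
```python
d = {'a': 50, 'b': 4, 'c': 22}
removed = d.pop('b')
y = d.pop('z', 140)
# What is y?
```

After line 1: d = {'a': 50, 'b': 4, 'c': 22}
After line 2 (pop 'b' returns 4): d = {'a': 50, 'c': 22}, removed = 4
After line 3 (pop 'z' missing, returns default 140): d = {'a': 50, 'c': 22}, y = 140

140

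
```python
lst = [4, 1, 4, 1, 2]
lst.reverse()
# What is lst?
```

[2, 1, 4, 1, 4]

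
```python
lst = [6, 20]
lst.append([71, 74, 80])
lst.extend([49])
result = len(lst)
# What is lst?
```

After line 1: lst = [6, 20]
After line 2 (append adds [71, 74, 80] as single element): lst = [6, 20, [71, 74, 80]]
After line 3 (extend unpacks [49], adds 49): lst = [6, 20, [71, 74, 80], 49]
After line 4: result = len(lst) = 4

[6, 20, [71, 74, 80], 49]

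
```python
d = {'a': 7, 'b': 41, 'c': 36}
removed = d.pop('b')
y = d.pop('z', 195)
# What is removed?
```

After line 1: d = {'a': 7, 'b': 41, 'c': 36}
After line 2 (pop 'b' returns 41): d = {'a': 7, 'c': 36}, removed = 41
After line 3 (pop 'z' missing, returns default 195): d = {'a': 7, 'c': 36}, y = 195

41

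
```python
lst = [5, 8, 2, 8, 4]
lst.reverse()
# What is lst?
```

[4, 8, 2, 8, 5]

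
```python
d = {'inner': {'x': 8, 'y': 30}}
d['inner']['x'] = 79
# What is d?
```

After line 1: d = {'inner': {'x': 8, 'y': 30}}
After line 2 (inner x overwritten): d = {'inner': {'x': 79, 'y': 30}}

{'inner': {'x': 79, 'y': 30}}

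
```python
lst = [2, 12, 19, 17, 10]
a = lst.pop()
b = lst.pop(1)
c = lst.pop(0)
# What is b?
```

After line 1: lst = [2, 12, 19, 17, 10]
After line 2 (pop() -> a = 10): lst = [2, 12, 19, 17]
After line 3 (pop(1) -> b = 12): lst = [2, 19, 17]
After line 4 (pop(0) -> c = 2): lst = [19, 17]

12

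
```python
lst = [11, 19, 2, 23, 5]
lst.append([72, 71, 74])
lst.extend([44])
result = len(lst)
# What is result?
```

After line 1: lst = [11, 19, 2, 23, 5]
After line 2 (append adds [72, 71, 74] as single element): lst = [11, 19, 2, 23, 5, [72, 71, 74]]
After line 3 (extend unpacks [44], adds 44): lst = [11, 19, 2, 23, 5, [72, 71, 74], 44]
After line 4: result = len(lst) = 7

7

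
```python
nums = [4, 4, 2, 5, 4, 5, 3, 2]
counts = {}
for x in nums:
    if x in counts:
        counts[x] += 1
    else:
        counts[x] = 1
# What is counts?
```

Initial: counts = {}, nums = [4, 4, 2, 5, 4, 5, 3, 2]
See 4: counts = {4: 1}
See 4: counts = {4: 2}
See 2: counts = {4: 2, 2: 1}
See 5: counts = {4: 2, 2: 1, 5: 1}
See 4: counts = {4: 3, 2: 1, 5: 1}
See 5: counts = {4: 3, 2: 1, 5: 2}
See 3: counts = {4: 3, 2: 1, 5: 2, 3: 1}
See 2: counts = {4: 3, 2: 2, 5: 2, 3: 1}

{4: 3, 2: 2, 5: 2, 3: 1}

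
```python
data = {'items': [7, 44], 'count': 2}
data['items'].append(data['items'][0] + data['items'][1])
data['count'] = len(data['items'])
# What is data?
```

After line 1: data = {'items': [7, 44], 'count': 2}
After line 2 (append 7 + 44 = 51): data = {'items': [7, 44, 51], 'count': 2}
After line 3 (count = len(items) = 3): data = {'items': [7, 44, 51], 'count': 3}

{'items': [7, 44, 51], 'count': 3}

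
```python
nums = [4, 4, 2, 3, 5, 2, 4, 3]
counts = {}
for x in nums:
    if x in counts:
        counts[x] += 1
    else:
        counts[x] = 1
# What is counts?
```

Initial: counts = {}, nums = [4, 4, 2, 3, 5, 2, 4, 3]
See 4: counts = {4: 1}
See 4: counts = {4: 2}
See 2: counts = {4: 2, 2: 1}
See 3: counts = {4: 2, 2: 1, 3: 1}
See 5: counts = {4: 2, 2: 1, 3: 1, 5: 1}
See 2: counts = {4: 2, 2: 2, 3: 1, 5: 1}
See 4: counts = {4: 3, 2: 2, 3: 1, 5: 1}
See 3: counts = {4: 3, 2: 2, 3: 2, 5: 1}

{4: 3, 2: 2, 3: 2, 5: 1}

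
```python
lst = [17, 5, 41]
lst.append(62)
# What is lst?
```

[17, 5, 41, 62]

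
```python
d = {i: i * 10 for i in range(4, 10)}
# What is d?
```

{4: 40, 5: 50, 6: 60, 7: 70, 8: 80, 9: 90}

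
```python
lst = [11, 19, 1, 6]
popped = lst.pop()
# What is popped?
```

6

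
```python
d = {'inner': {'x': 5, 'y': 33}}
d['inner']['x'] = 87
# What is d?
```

After line 1: d = {'inner': {'x': 5, 'y': 33}}
After line 2 (inner x overwritten): d = {'inner': {'x': 87, 'y': 33}}

{'inner': {'x': 87, 'y': 33}}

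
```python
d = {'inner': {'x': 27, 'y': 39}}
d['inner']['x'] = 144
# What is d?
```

After line 1: d = {'inner': {'x': 27, 'y': 39}}
After line 2 (inner x overwritten): d = {'inner': {'x': 144, 'y': 39}}

{'inner': {'x': 144, 'y': 39}}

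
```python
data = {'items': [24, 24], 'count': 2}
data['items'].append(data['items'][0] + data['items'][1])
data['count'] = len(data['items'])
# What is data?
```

After line 1: data = {'items': [24, 24], 'count': 2}
After line 2 (append 24 + 24 = 48): data = {'items': [24, 24, 48], 'count': 2}
After line 3 (count = len(items) = 3): data = {'items': [24, 24, 48], 'count': 3}

{'items': [24, 24, 48], 'count': 3}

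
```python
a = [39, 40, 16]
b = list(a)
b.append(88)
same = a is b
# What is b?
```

After line 1: a = [39, 40, 16]
After line 2 (b = list(a) is a shallow copy, new object): a = [39, 40, 16], b = [39, 40, 16]
After line 3 (append only mutates b): a = [39, 40, 16], b = [39, 40, 16, 88]
After line 4 (same = a is b; different objects -> False): same = False

[39, 40, 16, 88]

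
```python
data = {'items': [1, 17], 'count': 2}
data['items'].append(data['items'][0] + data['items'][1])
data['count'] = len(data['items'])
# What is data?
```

After line 1: data = {'items': [1, 17], 'count': 2}
After line 2 (append 1 + 17 = 18): data = {'items': [1, 17, 18], 'count': 2}
After line 3 (count = len(items) = 3): data = {'items': [1, 17, 18], 'count': 3}

{'items': [1, 17, 18], 'count': 3}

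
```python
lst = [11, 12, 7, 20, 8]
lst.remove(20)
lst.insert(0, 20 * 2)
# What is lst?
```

After line 1: lst = [11, 12, 7, 20, 8]
After line 2 (remove first 20): lst = [11, 12, 7, 8]
After line 3 (insert 40 at index 0): lst = [40, 11, 12, 7, 8]

[40, 11, 12, 7, 8]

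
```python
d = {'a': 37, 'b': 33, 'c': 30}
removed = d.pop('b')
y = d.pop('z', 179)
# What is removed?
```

After line 1: d = {'a': 37, 'b': 33, 'c': 30}
After line 2 (pop 'b' returns 33): d = {'a': 37, 'c': 30}, removed = 33
After line 3 (pop 'z' missing, returns default 179): d = {'a': 37, 'c': 30}, y = 179

33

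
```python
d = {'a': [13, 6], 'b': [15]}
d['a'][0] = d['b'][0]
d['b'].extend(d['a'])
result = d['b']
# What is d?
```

After line 1: d = {'a': [13, 6], 'b': [15]}
After line 2 (a[0] = b[0] = 15): d = {'a': [15, 6], 'b': [15]}
After line 3 (b.extend(a) appends [15, 6]): d = {'a': [15, 6], 'b': [15, 15, 6]}
After line 4: result = d['b'] = [15, 15, 6]

{'a': [15, 6], 'b': [15, 15, 6]}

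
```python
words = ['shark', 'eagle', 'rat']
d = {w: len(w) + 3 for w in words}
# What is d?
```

{'shark': 8, 'eagle': 8, 'rat': 6}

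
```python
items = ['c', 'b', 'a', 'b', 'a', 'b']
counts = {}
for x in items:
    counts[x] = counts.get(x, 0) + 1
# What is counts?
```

Initial: counts = {}, items = ['c', 'b', 'a', 'b', 'a', 'b']
See 'c': counts = {'c': 1}
See 'b': counts = {'c': 1, 'b': 1}
See 'a': counts = {'c': 1, 'b': 1, 'a': 1}
See 'b': counts = {'c': 1, 'b': 2, 'a': 1}
See 'a': counts = {'c': 1, 'b': 2, 'a': 2}
See 'b': counts = {'c': 1, 'b': 3, 'a': 2}

{'c': 1, 'b': 3, 'a': 2}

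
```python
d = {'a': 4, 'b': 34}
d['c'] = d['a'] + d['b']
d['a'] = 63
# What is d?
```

After line 1: d = {'a': 4, 'b': 34}
After line 2 (d['c'] = 4 + 34): d = {'a': 4, 'b': 34, 'c': 38}
After line 3: d = {'a': 63, 'b': 34, 'c': 38}

{'a': 63, 'b': 34, 'c': 38}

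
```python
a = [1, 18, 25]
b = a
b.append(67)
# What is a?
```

After line 1: a = [1, 18, 25]
After line 2 (b = a is an alias, same object): a = [1, 18, 25], b = [1, 18, 25]
After line 3 (b.append mutates the shared list): a = [1, 18, 25, 67], b = [1, 18, 25, 67]

[1, 18, 25, 67]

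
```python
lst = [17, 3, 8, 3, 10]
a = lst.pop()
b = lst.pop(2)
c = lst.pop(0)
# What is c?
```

After line 1: lst = [17, 3, 8, 3, 10]
After line 2 (pop() -> a = 10): lst = [17, 3, 8, 3]
After line 3 (pop(2) -> b = 8): lst = [17, 3, 3]
After line 4 (pop(0) -> c = 17): lst = [3, 3]

17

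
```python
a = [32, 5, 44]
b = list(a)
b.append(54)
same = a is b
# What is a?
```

After line 1: a = [32, 5, 44]
After line 2 (b = list(a) is a shallow copy, new object): a = [32, 5, 44], b = [32, 5, 44]
After line 3 (append only mutates b): a = [32, 5, 44], b = [32, 5, 44, 54]
After line 4 (same = a is b; different objects -> False): same = False

[32, 5, 44]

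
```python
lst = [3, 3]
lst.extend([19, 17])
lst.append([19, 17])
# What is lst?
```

After line 1: lst = [3, 3]
After line 2 (extend unpacks [19, 17]): lst = [3, 3, 19, 17]
After line 3 (append adds [19, 17] as single element): lst = [3, 3, 19, 17, [19, 17]]

[3, 3, 19, 17, [19, 17]]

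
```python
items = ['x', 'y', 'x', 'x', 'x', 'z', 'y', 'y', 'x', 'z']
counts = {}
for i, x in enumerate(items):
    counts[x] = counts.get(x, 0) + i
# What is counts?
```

Initial: counts = {}, items = ['x', 'y', 'x', 'x', 'x', 'z', 'y', 'y', 'x', 'z']
i=0, x='x': counts = {'x': 0}
i=1, x='y': counts = {'x': 0, 'y': 1}
i=2, x='x': counts = {'x': 2, 'y': 1}
i=3, x='x': counts = {'x': 5, 'y': 1}
i=4, x='x': counts = {'x': 9, 'y': 1}
i=5, x='z': counts = {'x': 9, 'y': 1, 'z': 5}
i=6, x='y': counts = {'x': 9, 'y': 7, 'z': 5}
i=7, x='y': counts = {'x': 9, 'y': 14, 'z': 5}
i=8, x='x': counts = {'x': 17, 'y': 14, 'z': 5}
i=9, x='z': counts = {'x': 17, 'y': 14, 'z': 14}

{'x': 17, 'y': 14, 'z': 14}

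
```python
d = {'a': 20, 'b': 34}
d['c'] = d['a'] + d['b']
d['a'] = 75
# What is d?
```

After line 1: d = {'a': 20, 'b': 34}
After line 2 (d['c'] = 20 + 34): d = {'a': 20, 'b': 34, 'c': 54}
After line 3: d = {'a': 75, 'b': 34, 'c': 54}

{'a': 75, 'b': 34, 'c': 54}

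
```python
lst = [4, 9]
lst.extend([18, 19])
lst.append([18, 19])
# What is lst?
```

After line 1: lst = [4, 9]
After line 2 (extend unpacks [18, 19]): lst = [4, 9, 18, 19]
After line 3 (append adds [18, 19] as single element): lst = [4, 9, 18, 19, [18, 19]]

[4, 9, 18, 19, [18, 19]]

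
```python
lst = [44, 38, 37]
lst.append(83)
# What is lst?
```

[44, 38, 37, 83]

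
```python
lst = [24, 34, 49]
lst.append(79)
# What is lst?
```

[24, 34, 49, 79]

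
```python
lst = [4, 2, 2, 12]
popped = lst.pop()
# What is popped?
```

12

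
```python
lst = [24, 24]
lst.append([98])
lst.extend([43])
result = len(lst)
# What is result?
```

After line 1: lst = [24, 24]
After line 2 (append adds [98] as single element): lst = [24, 24, [98]]
After line 3 (extend unpacks [43], adds 43): lst = [24, 24, [98], 43]
After line 4: result = len(lst) = 4

4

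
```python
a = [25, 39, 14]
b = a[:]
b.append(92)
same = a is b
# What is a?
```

After line 1: a = [25, 39, 14]
After line 2 (b = a[:] is a shallow copy, new object): a = [25, 39, 14], b = [25, 39, 14]
After line 3 (append only mutates b): a = [25, 39, 14], b = [25, 39, 14, 92]
After line 4 (same = a is b; different objects -> False): same = False

[25, 39, 14]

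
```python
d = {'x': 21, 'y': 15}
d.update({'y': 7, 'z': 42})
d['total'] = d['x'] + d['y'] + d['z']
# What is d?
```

After line 1: d = {'x': 21, 'y': 15}
After line 2 (y overwritten, z added): d = {'x': 21, 'y': 7, 'z': 42}
After line 3 (total = 21 + 7 + 42 = 70): d = {'x': 21, 'y': 7, 'z': 42, 'total': 70}

{'x': 21, 'y': 7, 'z': 42, 'total': 70}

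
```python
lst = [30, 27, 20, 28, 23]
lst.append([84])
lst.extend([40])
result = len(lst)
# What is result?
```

After line 1: lst = [30, 27, 20, 28, 23]
After line 2 (append adds [84] as single element): lst = [30, 27, 20, 28, 23, [84]]
After line 3 (extend unpacks [40], adds 40): lst = [30, 27, 20, 28, 23, [84], 40]
After line 4: result = len(lst) = 7

7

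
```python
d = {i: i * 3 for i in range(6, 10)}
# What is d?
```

{6: 18, 7: 21, 8: 24, 9: 27}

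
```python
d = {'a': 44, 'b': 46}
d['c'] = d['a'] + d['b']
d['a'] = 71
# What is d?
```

After line 1: d = {'a': 44, 'b': 46}
After line 2 (d['c'] = 44 + 46): d = {'a': 44, 'b': 46, 'c': 90}
After line 3: d = {'a': 71, 'b': 46, 'c': 90}

{'a': 71, 'b': 46, 'c': 90}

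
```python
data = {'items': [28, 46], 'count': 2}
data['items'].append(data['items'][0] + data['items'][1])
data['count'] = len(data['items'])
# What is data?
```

After line 1: data = {'items': [28, 46], 'count': 2}
After line 2 (append 28 + 46 = 74): data = {'items': [28, 46, 74], 'count': 2}
After line 3 (count = len(items) = 3): data = {'items': [28, 46, 74], 'count': 3}

{'items': [28, 46, 74], 'count': 3}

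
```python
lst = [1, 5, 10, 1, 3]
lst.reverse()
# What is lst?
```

[3, 1, 10, 5, 1]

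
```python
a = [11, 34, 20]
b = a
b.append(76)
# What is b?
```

After line 1: a = [11, 34, 20]
After line 2 (b = a is an alias, same object): a = [11, 34, 20], b = [11, 34, 20]
After line 3 (b.append mutates the shared list): a = [11, 34, 20, 76], b = [11, 34, 20, 76]

[11, 34, 20, 76]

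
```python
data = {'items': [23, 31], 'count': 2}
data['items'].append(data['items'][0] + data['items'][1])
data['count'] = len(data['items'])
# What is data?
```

After line 1: data = {'items': [23, 31], 'count': 2}
After line 2 (append 23 + 31 = 54): data = {'items': [23, 31, 54], 'count': 2}
After line 3 (count = len(items) = 3): data = {'items': [23, 31, 54], 'count': 3}

{'items': [23, 31, 54], 'count': 3}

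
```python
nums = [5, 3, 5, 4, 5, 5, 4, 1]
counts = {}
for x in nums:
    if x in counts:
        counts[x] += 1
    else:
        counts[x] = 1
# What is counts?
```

Initial: counts = {}, nums = [5, 3, 5, 4, 5, 5, 4, 1]
See 5: counts = {5: 1}
See 3: counts = {5: 1, 3: 1}
See 5: counts = {5: 2, 3: 1}
See 4: counts = {5: 2, 3: 1, 4: 1}
See 5: counts = {5: 3, 3: 1, 4: 1}
See 5: counts = {5: 4, 3: 1, 4: 1}
See 4: counts = {5: 4, 3: 1, 4: 2}
See 1: counts = {5: 4, 3: 1, 4: 2, 1: 1}

{5: 4, 3: 1, 4: 2, 1: 1}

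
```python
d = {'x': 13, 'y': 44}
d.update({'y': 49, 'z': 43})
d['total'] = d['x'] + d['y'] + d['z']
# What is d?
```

After line 1: d = {'x': 13, 'y': 44}
After line 2 (y overwritten, z added): d = {'x': 13, 'y': 49, 'z': 43}
After line 3 (total = 13 + 49 + 43 = 105): d = {'x': 13, 'y': 49, 'z': 43, 'total': 105}

{'x': 13, 'y': 49, 'z': 43, 'total': 105}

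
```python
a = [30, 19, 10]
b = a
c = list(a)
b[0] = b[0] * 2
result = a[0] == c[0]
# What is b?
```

After line 1: a = [30, 19, 10]
After line 2 (b = a, alias): a = [30, 19, 10], b = [30, 19, 10]
After line 3 (c = list(a) is a copy, new object): c = [30, 19, 10]
After line 4 (b[0] = 30 * 2 = 60; mutates shared a/b): a = b = [60, 19, 10], c = [30, 19, 10]
After line 5 (a[0] = 60, c[0] = 30; result = False)

[60, 19, 10]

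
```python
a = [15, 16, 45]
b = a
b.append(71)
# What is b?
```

After line 1: a = [15, 16, 45]
After line 2 (b = a is an alias, same object): a = [15, 16, 45], b = [15, 16, 45]
After line 3 (b.append mutates the shared list): a = [15, 16, 45, 71], b = [15, 16, 45, 71]

[15, 16, 45, 71]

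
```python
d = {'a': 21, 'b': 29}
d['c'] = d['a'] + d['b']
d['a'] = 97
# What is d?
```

After line 1: d = {'a': 21, 'b': 29}
After line 2 (d['c'] = 21 + 29): d = {'a': 21, 'b': 29, 'c': 50}
After line 3: d = {'a': 97, 'b': 29, 'c': 50}

{'a': 97, 'b': 29, 'c': 50}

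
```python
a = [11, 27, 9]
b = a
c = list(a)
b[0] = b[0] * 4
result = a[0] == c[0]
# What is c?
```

After line 1: a = [11, 27, 9]
After line 2 (b = a, alias): a = [11, 27, 9], b = [11, 27, 9]
After line 3 (c = list(a) is a copy, new object): c = [11, 27, 9]
After line 4 (b[0] = 11 * 4 = 44; mutates shared a/b): a = b = [44, 27, 9], c = [11, 27, 9]
After line 5 (a[0] = 44, c[0] = 11; result = False)

[11, 27, 9]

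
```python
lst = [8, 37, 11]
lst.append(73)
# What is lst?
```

[8, 37, 11, 73]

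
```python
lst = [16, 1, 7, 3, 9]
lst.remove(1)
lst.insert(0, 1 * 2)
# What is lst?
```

After line 1: lst = [16, 1, 7, 3, 9]
After line 2 (remove first 1): lst = [16, 7, 3, 9]
After line 3 (insert 2 at index 0): lst = [2, 16, 7, 3, 9]

[2, 16, 7, 3, 9]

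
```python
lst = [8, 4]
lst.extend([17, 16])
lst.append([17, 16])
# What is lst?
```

After line 1: lst = [8, 4]
After line 2 (extend unpacks [17, 16]): lst = [8, 4, 17, 16]
After line 3 (append adds [17, 16] as single element): lst = [8, 4, 17, 16, [17, 16]]

[8, 4, 17, 16, [17, 16]]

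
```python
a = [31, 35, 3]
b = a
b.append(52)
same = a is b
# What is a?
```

After line 1: a = [31, 35, 3]
After line 2 (b = a is an alias, same object): a = [31, 35, 3], b = [31, 35, 3]
After line 3 (b.append mutates the shared list): a = [31, 35, 3, 52], b = [31, 35, 3, 52]
After line 4 (same = a is b; same object -> True): same = True

[31, 35, 3, 52]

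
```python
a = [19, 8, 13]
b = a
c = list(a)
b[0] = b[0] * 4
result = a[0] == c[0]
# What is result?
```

After line 1: a = [19, 8, 13]
After line 2 (b = a, alias): a = [19, 8, 13], b = [19, 8, 13]
After line 3 (c = list(a) is a copy, new object): c = [19, 8, 13]
After line 4 (b[0] = 19 * 4 = 76; mutates shared a/b): a = b = [76, 8, 13], c = [19, 8, 13]
After line 5 (a[0] = 76, c[0] = 19; result = False)

False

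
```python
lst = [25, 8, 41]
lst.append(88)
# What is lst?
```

[25, 8, 41, 88]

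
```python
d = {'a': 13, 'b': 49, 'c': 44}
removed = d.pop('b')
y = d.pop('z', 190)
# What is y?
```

After line 1: d = {'a': 13, 'b': 49, 'c': 44}
After line 2 (pop 'b' returns 49): d = {'a': 13, 'c': 44}, removed = 49
After line 3 (pop 'z' missing, returns default 190): d = {'a': 13, 'c': 44}, y = 190

190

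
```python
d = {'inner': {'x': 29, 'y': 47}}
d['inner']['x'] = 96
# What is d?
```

After line 1: d = {'inner': {'x': 29, 'y': 47}}
After line 2 (inner x overwritten): d = {'inner': {'x': 96, 'y': 47}}

{'inner': {'x': 96, 'y': 47}}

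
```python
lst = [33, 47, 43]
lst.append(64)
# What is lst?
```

[33, 47, 43, 64]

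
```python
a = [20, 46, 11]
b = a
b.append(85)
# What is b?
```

After line 1: a = [20, 46, 11]
After line 2 (b = a is an alias, same object): a = [20, 46, 11], b = [20, 46, 11]
After line 3 (b.append mutates the shared list): a = [20, 46, 11, 85], b = [20, 46, 11, 85]

[20, 46, 11, 85]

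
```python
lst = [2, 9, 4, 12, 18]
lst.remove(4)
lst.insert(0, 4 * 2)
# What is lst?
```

After line 1: lst = [2, 9, 4, 12, 18]
After line 2 (remove first 4): lst = [2, 9, 12, 18]
After line 3 (insert 8 at index 0): lst = [8, 2, 9, 12, 18]

[8, 2, 9, 12, 18]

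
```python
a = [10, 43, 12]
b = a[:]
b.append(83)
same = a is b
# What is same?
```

After line 1: a = [10, 43, 12]
After line 2 (b = a[:] is a shallow copy, new object): a = [10, 43, 12], b = [10, 43, 12]
After line 3 (append only mutates b): a = [10, 43, 12], b = [10, 43, 12, 83]
After line 4 (same = a is b; different objects -> False): same = False

False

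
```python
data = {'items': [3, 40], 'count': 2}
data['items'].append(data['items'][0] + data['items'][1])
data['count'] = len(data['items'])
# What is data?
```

After line 1: data = {'items': [3, 40], 'count': 2}
After line 2 (append 3 + 40 = 43): data = {'items': [3, 40, 43], 'count': 2}
After line 3 (count = len(items) = 3): data = {'items': [3, 40, 43], 'count': 3}

{'items': [3, 40, 43], 'count': 3}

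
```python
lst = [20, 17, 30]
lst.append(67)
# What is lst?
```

[20, 17, 30, 67]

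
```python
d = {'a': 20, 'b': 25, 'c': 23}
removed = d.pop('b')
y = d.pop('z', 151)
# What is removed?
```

After line 1: d = {'a': 20, 'b': 25, 'c': 23}
After line 2 (pop 'b' returns 25): d = {'a': 20, 'c': 23}, removed = 25
After line 3 (pop 'z' missing, returns default 151): d = {'a': 20, 'c': 23}, y = 151

25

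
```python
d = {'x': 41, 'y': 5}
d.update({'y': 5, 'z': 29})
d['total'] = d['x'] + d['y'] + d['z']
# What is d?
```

After line 1: d = {'x': 41, 'y': 5}
After line 2 (y overwritten, z added): d = {'x': 41, 'y': 5, 'z': 29}
After line 3 (total = 41 + 5 + 29 = 75): d = {'x': 41, 'y': 5, 'z': 29, 'total': 75}

{'x': 41, 'y': 5, 'z': 29, 'total': 75}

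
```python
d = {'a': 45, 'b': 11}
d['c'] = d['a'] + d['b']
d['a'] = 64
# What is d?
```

After line 1: d = {'a': 45, 'b': 11}
After line 2 (d['c'] = 45 + 11): d = {'a': 45, 'b': 11, 'c': 56}
After line 3: d = {'a': 64, 'b': 11, 'c': 56}

{'a': 64, 'b': 11, 'c': 56}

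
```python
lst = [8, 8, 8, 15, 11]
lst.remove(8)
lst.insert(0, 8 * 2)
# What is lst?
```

After line 1: lst = [8, 8, 8, 15, 11]
After line 2 (remove first 8): lst = [8, 8, 15, 11]
After line 3 (insert 16 at index 0): lst = [16, 8, 8, 15, 11]

[16, 8, 8, 15, 11]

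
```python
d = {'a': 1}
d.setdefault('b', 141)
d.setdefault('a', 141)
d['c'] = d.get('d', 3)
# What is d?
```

After line 1: d = {'a': 1}
After line 2 (setdefault adds 'b'=141): d = {'a': 1, 'b': 141}
After line 3 (setdefault 'a' no-op, already exists): d = {'a': 1, 'b': 141}
After line 4 (get('d', 3) returns default since 'd' not in d): d = {'a': 1, 'b': 141, 'c': 3}

{'a': 1, 'b': 141, 'c': 3}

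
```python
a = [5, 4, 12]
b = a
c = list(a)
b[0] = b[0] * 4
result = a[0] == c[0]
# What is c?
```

After line 1: a = [5, 4, 12]
After line 2 (b = a, alias): a = [5, 4, 12], b = [5, 4, 12]
After line 3 (c = list(a) is a copy, new object): c = [5, 4, 12]
After line 4 (b[0] = 5 * 4 = 20; mutates shared a/b): a = b = [20, 4, 12], c = [5, 4, 12]
After line 5 (a[0] = 20, c[0] = 5; result = False)

[5, 4, 12]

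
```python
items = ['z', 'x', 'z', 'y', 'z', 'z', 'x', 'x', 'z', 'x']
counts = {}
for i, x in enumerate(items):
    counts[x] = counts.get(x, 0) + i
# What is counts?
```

Initial: counts = {}, items = ['z', 'x', 'z', 'y', 'z', 'z', 'x', 'x', 'z', 'x']
i=0, x='z': counts = {'z': 0}
i=1, x='x': counts = {'z': 0, 'x': 1}
i=2, x='z': counts = {'z': 2, 'x': 1}
i=3, x='y': counts = {'z': 2, 'x': 1, 'y': 3}
i=4, x='z': counts = {'z': 6, 'x': 1, 'y': 3}
i=5, x='z': counts = {'z': 11, 'x': 1, 'y': 3}
i=6, x='x': counts = {'z': 11, 'x': 7, 'y': 3}
i=7, x='x': counts = {'z': 11, 'x': 14, 'y': 3}
i=8, x='z': counts = {'z': 19, 'x': 14, 'y': 3}
i=9, x='x': counts = {'z': 19, 'x': 23, 'y': 3}

{'z': 19, 'x': 23, 'y': 3}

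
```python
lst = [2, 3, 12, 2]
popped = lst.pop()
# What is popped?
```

2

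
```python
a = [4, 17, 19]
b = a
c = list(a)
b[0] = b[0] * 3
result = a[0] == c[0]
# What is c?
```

After line 1: a = [4, 17, 19]
After line 2 (b = a, alias): a = [4, 17, 19], b = [4, 17, 19]
After line 3 (c = list(a) is a copy, new object): c = [4, 17, 19]
After line 4 (b[0] = 4 * 3 = 12; mutates shared a/b): a = b = [12, 17, 19], c = [4, 17, 19]
After line 5 (a[0] = 12, c[0] = 4; result = False)

[4, 17, 19]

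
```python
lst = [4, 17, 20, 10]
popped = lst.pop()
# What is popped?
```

10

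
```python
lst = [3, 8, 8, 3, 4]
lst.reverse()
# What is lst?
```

[4, 3, 8, 8, 3]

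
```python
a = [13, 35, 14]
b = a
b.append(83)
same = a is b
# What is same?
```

After line 1: a = [13, 35, 14]
After line 2 (b = a is an alias, same object): a = [13, 35, 14], b = [13, 35, 14]
After line 3 (b.append mutates the shared list): a = [13, 35, 14, 83], b = [13, 35, 14, 83]
After line 4 (same = a is b; same object -> True): same = True

True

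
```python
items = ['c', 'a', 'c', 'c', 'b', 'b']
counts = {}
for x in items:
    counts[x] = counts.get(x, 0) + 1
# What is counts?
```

Initial: counts = {}, items = ['c', 'a', 'c', 'c', 'b', 'b']
See 'c': counts = {'c': 1}
See 'a': counts = {'c': 1, 'a': 1}
See 'c': counts = {'c': 2, 'a': 1}
See 'c': counts = {'c': 3, 'a': 1}
See 'b': counts = {'c': 3, 'a': 1, 'b': 1}
See 'b': counts = {'c': 3, 'a': 1, 'b': 2}

{'c': 3, 'a': 1, 'b': 2}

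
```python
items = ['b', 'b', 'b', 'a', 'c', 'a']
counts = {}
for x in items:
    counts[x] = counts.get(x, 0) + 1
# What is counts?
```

Initial: counts = {}, items = ['b', 'b', 'b', 'a', 'c', 'a']
See 'b': counts = {'b': 1}
See 'b': counts = {'b': 2}
See 'b': counts = {'b': 3}
See 'a': counts = {'b': 3, 'a': 1}
See 'c': counts = {'b': 3, 'a': 1, 'c': 1}
See 'a': counts = {'b': 3, 'a': 2, 'c': 1}

{'b': 3, 'a': 2, 'c': 1}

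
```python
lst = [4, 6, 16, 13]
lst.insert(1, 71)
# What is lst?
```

[4, 71, 6, 16, 13]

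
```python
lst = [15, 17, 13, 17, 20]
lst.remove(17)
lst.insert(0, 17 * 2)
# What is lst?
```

After line 1: lst = [15, 17, 13, 17, 20]
After line 2 (remove first 17): lst = [15, 13, 17, 20]
After line 3 (insert 34 at index 0): lst = [34, 15, 13, 17, 20]

[34, 15, 13, 17, 20]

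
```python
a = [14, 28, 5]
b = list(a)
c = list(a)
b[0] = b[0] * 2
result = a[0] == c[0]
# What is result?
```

After line 1: a = [14, 28, 5]
After line 2 (b = list(a), copy): a = [14, 28, 5], b = [14, 28, 5]
After line 3 (c = list(a) is a copy, new object): c = [14, 28, 5]
After line 4 (b[0] = 14 * 2 = 28; only b mutates (copy)): a = [14, 28, 5], b = [28, 28, 5], c = [14, 28, 5]
After line 5 (a[0] = 14, c[0] = 14; result = True)

True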